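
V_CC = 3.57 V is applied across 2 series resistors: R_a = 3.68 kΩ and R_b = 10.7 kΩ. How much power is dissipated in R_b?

ΣR = 14.38 kΩ → I = 3.57/14.38 = 0.2483 mA.
P = I²R = 0.06163 × 10.7 = 0.6595 mW.

P ≈ 0.659 mW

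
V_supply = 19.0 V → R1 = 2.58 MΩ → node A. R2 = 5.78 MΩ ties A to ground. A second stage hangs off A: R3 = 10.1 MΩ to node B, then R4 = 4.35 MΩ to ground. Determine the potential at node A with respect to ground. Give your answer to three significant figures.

V_A ≈ 11.7 V

The second stage (R3 + R4 = 14.45 MΩ) loads node A in parallel with R2.
Effective lower resistance at A: R2 ‖ 14.45 = 4.129 MΩ.
V_A = 19.0 × 4.129/(2.58 + 4.129) = 11.69 V.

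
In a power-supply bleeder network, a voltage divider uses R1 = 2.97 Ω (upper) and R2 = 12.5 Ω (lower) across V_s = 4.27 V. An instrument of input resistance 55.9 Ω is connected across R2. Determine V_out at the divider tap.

The load sits in parallel with R2, giving an effective lower resistance R2' = R2·R_L/(R2+R_L) = 10.22 Ω.
Then V_out = V_s · R2'/(R1 + R2') = 4.27 × 10.22/13.19 = 3.308 V.

V_out ≈ 3.31 V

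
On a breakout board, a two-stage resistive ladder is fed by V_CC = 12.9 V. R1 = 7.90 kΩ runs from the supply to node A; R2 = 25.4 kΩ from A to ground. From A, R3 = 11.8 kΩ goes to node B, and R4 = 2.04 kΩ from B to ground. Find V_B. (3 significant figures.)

The second stage (R3 + R4 = 13.84 kΩ) loads node A in parallel with R2.
Effective lower resistance at A: R2 ‖ 13.84 = 8.959 kΩ.
V_A = 12.9 × 8.959/(7.90 + 8.959) = 6.855 V.
Then the unloaded second divider: V_B = V_A × R4/(R3+R4) = 6.855 × 0.1474 = 1.010 V.

V_B ≈ 1.01 V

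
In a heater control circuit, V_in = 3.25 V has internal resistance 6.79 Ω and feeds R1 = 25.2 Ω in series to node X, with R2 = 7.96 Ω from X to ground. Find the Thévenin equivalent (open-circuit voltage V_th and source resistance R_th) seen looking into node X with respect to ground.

R1' = 6.79 + 25.2 = 31.99 Ω (source resistance + R1).
Open-circuit (no load on X): V_th = V_in · R2/(R1' + R2) = 3.25 × 7.96/(31.99 + 7.96) = 0.6476 V.
Looking into X with the source shorted: R_th = R1'·R2/(R1'+R2) = 31.99 × 7.96/39.95 = 6.374 Ω.

V_th ≈ 0.648 V, R_th ≈ 6.37 Ω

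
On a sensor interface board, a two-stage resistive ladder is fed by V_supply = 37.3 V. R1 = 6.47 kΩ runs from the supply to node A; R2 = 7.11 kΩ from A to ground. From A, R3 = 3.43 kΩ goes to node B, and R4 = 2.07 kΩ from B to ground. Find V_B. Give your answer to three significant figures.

V_B ≈ 4.55 V

The second stage (R3 + R4 = 5.500 kΩ) loads node A in parallel with R2.
R2 ‖ (R3+R4) = 3.101 kΩ.
So V_A = 37.3 × 0.3240 = 12.09 V.
Stage 2 is unloaded, so V_B = V_A · R4/(R3+R4) = 12.09 × 2.07/5.500 = 4.549 V.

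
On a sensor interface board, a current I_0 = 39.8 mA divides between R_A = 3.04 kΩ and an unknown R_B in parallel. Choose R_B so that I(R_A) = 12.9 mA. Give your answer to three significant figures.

Two-branch current divider: I_A = I_0 · R_B/(R_A + R_B).
12.9/39.8 = R_B/(R_A + R_B) → R_B = R_A · (0.3241)/(1 − 0.3241) = 3.04 × 0.4796 = 1.458 kΩ.

R_B ≈ 1.46 kΩ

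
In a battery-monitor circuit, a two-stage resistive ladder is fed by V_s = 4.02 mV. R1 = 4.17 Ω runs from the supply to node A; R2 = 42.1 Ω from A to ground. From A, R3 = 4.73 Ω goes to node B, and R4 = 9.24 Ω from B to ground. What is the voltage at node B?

V_B ≈ 1.90 mV

The second stage (R3 + R4 = 13.97 Ω) loads node A in parallel with R2.
Effective lower resistance at A: R2 ‖ 13.97 = 10.49 Ω.
First divider: V_A = V_s · 10.49/(4.17 + 10.49) = 2.876 mV.
V_B = V_A × 0.6614 = 1.903 mV.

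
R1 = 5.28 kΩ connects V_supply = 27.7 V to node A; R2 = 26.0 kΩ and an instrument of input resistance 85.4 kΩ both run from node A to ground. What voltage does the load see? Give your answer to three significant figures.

R2 ‖ R_L = (26.0 × 85.4)/(26.0 + 85.4) = 19.93 kΩ.
Voltage divider with the loaded lower leg: V_out = 27.7 × 19.93/(5.28 + 19.93) = 27.7 × 0.7906 = 21.90 V.
(Unloaded it would be 23.0 V; the load pulls it down.)

V_out ≈ 21.9 V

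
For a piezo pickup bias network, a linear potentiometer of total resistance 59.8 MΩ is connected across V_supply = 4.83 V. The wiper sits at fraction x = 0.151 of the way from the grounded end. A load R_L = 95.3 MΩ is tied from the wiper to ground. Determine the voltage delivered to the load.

Lower segment x·R_p = 9.030 MΩ; upper segment (1−x)·R_p = 50.77 MΩ.
(x·R_p) ‖ R_L = 8.248 MΩ.
Loaded-divider output: V_out = 4.83 × 0.1398 = 0.6750 V.

V_out ≈ 0.675 V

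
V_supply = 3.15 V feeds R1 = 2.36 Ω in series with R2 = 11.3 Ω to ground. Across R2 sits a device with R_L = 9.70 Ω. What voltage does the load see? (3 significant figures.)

R2 ‖ R_L = (11.3 × 9.70)/(11.3 + 9.70) = 5.220 Ω.
Then V_out = V_supply · R2'/(R1 + R2') = 3.15 × 5.220/7.580 = 2.169 V.
(Unloaded it would be 2.61 V; the load pulls it down.)

V_out ≈ 2.17 V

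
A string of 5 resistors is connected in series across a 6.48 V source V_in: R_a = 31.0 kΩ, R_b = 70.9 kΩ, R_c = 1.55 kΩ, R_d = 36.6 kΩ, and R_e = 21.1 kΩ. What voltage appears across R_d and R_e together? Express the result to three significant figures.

V ≈ 2.32 V

ΣR = 31.0 + 70.9 + 1.55 + 36.6 + 21.1 = 161.2 kΩ.
R_{R_d..R_e} = 36.6 + 21.1 = 57.70 kΩ.
V = V_in · R/ΣR = 6.48 × 0.3581 = 2.320 V.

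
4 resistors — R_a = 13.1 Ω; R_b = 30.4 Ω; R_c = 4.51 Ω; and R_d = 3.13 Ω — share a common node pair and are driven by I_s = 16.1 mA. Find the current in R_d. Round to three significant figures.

I ≈ 7.91 mA

ΣG = 1/13.1 + 1/30.4 + 1/4.51 + 1/3.13 = 0.6504.
R_d takes the fraction G_k/ΣG = 0.3195/0.6504 = 0.4912, so I = 16.1 × 0.4912 = 7.908 mA.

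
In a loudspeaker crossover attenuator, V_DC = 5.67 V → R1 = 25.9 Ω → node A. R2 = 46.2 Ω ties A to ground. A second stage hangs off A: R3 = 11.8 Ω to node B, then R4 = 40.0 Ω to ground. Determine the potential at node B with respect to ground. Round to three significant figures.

The second stage (R3 + R4 = 51.80 Ω) loads node A in parallel with R2.
Effective lower resistance at A: R2 ‖ 51.80 = 24.42 Ω.
So V_A = 5.67 × 0.4853 = 2.752 V.
V_B = V_A × 0.7722 = 2.125 V.

V_B ≈ 2.12 V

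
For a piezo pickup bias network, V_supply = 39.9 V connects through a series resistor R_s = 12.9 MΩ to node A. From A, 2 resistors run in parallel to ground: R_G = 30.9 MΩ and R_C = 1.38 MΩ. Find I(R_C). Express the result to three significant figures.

Combine the parallel branches: R_p = (1/30.9 + 1/1.38)⁻¹ = 1.321 MΩ.
Node voltage V_A = V_supply · R_p/(R_s + R_p) = 39.9 × 0.09289 = 3.706 V.
I(R_C) = V_A / R_C = 3.706/1.38 = 2.686 µA.

I ≈ 2.69 µA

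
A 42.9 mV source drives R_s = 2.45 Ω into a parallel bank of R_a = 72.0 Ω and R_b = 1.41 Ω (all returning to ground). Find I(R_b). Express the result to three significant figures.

I ≈ 11.0 mA

Combine the parallel branches: R_p = (1/72.0 + 1/1.41)⁻¹ = 1.383 Ω.
Node voltage V_A = V_CC · R_p/(R_s + R_p) = 42.9 × 0.3608 = 15.48 mV.
Branch current I = V_A/R_b = 15.48/1.41 = 10.98 mA.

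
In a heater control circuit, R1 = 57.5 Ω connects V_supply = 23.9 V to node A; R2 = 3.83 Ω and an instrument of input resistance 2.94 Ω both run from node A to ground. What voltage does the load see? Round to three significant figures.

First combine the lower leg with the load: R2 ‖ R_L = 1.663 Ω.
Then V_out = V_supply · R2'/(R1 + R2') = 23.9 × 1.663/59.16 = 0.6719 V.

V_out ≈ 0.672 V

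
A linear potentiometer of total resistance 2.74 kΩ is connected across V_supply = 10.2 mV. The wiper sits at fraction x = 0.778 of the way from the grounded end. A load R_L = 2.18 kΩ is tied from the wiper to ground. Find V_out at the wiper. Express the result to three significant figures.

The pot divides into 0.6083 kΩ above the wiper and 2.132 kΩ below.
(x·R_p) ‖ R_L = 1.078 kΩ.
Loaded-divider output: V_out = 10.2 × 0.6392 = 6.520 mV.
(Unloaded: V_out = x·V_supply = 7.94 mV.)

V_out ≈ 6.52 mV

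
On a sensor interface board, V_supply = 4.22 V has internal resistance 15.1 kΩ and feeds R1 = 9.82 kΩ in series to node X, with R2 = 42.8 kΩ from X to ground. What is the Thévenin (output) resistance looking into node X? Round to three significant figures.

R1' = 15.1 + 9.82 = 24.92 kΩ (source resistance + R1).
Looking into X with the source shorted: R_th = R1'·R2/(R1'+R2) = 24.92 × 42.8/67.72 = 15.75 kΩ.

R_th ≈ 15.7 kΩ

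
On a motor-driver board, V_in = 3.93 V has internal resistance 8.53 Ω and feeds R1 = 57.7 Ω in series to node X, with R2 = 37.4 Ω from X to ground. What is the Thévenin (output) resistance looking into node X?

R1' = 8.53 + 57.7 = 66.23 Ω (source resistance + R1).
Zeroing V_in shorts the top of R1' to ground, so R_th = R1' ‖ R2 = 23.90 Ω.

R_th ≈ 23.9 Ω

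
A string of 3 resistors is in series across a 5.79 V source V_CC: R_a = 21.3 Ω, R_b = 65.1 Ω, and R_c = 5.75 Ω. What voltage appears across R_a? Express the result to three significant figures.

ΣR = 21.3 + 65.1 + 5.75 = 92.15 Ω.
Voltage divider: V = V_CC · (21.30 / 92.15) = 5.79 × 0.2311 = 1.338 V.

V ≈ 1.34 V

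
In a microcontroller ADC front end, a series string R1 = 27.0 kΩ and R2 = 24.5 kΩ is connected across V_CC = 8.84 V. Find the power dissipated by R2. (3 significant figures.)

ΣR = 51.50 kΩ → I = 8.84/51.50 = 0.1717 mA.
P(R2) = I²·R2 = (0.1717)² × 24.5 = 0.7219 mW.

P ≈ 0.722 mW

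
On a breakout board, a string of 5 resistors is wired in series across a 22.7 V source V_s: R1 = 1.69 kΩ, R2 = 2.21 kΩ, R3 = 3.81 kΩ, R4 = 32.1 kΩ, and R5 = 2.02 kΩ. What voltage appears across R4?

Series total: ΣR = 1.69 + 2.21 + 3.81 + 32.1 + 2.02 = 41.83 kΩ.
Voltage divider: V = V_s · (32.10 / 41.83) = 22.7 × 0.7674 = 17.42 V.

V ≈ 17.4 V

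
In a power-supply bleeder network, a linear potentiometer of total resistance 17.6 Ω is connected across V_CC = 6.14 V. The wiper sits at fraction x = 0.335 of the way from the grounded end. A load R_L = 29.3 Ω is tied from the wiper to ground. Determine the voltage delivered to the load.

Split the track: R_lower = x·R_p = 5.896 Ω, R_upper = (1−x)·R_p = 11.70 Ω.
Lower segment in parallel with the load: 5.896 ‖ 29.3 = 4.908 Ω.
Then V_out = V_CC · 4.908/(11.70 + 4.908) = 1.814 V.

V_out ≈ 1.81 V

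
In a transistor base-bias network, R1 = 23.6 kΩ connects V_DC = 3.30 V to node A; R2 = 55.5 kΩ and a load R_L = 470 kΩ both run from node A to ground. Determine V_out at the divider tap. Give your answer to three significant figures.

The load sits in parallel with R2, giving an effective lower resistance R2' = R2·R_L/(R2+R_L) = 49.64 kΩ.
Then V_out = V_DC · R2'/(R1 + R2') = 3.30 × 49.64/73.24 = 2.237 V.

V_out ≈ 2.24 V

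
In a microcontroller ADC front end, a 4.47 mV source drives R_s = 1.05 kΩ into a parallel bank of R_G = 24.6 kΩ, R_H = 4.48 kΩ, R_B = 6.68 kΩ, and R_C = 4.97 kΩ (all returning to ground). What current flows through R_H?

Parallel bank: R_p = 1/(1/24.6 + 1/4.48 + 1/6.68 + 1/4.97) = 1.627 kΩ.
V_A = 4.47 × 1.627/2.677 = 2.716 mV.
I(R_H) = V_A / R_H = 2.716/4.48 = 0.6064 µA.

I ≈ 0.606 µA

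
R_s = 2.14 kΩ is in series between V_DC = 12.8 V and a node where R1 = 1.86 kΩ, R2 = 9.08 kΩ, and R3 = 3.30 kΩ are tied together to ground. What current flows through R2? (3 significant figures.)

I ≈ 0.465 mA

Equivalent of the parallel group: R_p = 1.052 kΩ.
V_A by voltage divider: V_A = 12.8 × 1.052/(2.14 + 1.052) = 4.218 V.
Branch current I = V_A/R2 = 4.218/9.08 = 0.4645 mA.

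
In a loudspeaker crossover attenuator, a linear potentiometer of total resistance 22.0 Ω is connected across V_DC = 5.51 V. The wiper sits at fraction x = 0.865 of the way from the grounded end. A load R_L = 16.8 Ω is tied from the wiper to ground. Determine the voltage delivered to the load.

Lower segment x·R_p = 19.03 Ω; upper segment (1−x)·R_p = 2.970 Ω.
(x·R_p) ‖ R_L = 8.923 Ω.
Loaded-divider output: V_out = 5.51 × 0.7503 = 4.134 V.
(Unloaded: V_out = x·V_DC = 4.77 V.)

V_out ≈ 4.13 V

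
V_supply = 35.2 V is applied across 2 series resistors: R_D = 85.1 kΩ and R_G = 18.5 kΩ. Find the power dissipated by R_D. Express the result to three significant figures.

The common current is I = 35.2/103.6 = 0.3398 mA.
P = I²R = 0.1154 × 85.1 = 9.824 mW.

P ≈ 9.82 mW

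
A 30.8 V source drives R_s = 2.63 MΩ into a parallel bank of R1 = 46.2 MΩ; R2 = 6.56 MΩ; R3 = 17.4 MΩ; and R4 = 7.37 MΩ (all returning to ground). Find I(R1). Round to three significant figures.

I ≈ 0.339 µA

Combine the parallel branches: R_p = (1/46.2 + 1/6.56 + 1/17.4 + 1/7.37)⁻¹ = 2.723 MΩ.
V_A = 30.8 × 2.723/5.353 = 15.67 V.
I(R1) = V_A / R1 = 15.67/46.2 = 0.3391 µA.
(Check via current divider: I_total = 5.754 µA; share G_k/ΣG = 0.05894 → same result.)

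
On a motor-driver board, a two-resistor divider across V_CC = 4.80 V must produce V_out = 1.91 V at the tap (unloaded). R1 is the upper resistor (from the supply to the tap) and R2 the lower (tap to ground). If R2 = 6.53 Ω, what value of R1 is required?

The divider ratio is R2/(R1+R2) = 1.91/4.80 = 0.3979.
R1 = R2·(1/k − 1) = 6.53 × 1.513 = 9.880 Ω.

R1 ≈ 9.88 Ω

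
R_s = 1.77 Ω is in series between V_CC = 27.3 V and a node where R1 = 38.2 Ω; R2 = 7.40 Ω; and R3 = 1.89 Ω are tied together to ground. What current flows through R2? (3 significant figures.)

I ≈ 1.66 A

Parallel bank: R_p = 1/(1/38.2 + 1/7.40 + 1/1.89) = 1.448 Ω.
V_A = 27.3 × 1.448/3.218 = 12.29 V.
I(R2) = V_A / R2 = 12.29/7.40 = 1.660 A.
(Equivalently: I_total = 8.482 A, then current-divider fraction G_k/ΣG = 0.1957.)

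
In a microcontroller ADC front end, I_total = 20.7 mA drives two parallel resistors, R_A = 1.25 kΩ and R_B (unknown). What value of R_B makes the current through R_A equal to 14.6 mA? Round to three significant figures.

R_B ≈ 2.99 kΩ

The fraction through R_A equals R_B/(R_A+R_B).
With f = 0.7053, R_B = R_A · f/(1−f) = 1.25 × 2.393 = 2.992 kΩ.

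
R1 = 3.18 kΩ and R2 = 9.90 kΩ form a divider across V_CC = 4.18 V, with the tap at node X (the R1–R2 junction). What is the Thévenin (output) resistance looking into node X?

R_th ≈ 2.41 kΩ

With V_CC suppressed (replaced by a short), R_th = R1 ‖ R2 = (3.180 × 9.90)/(3.180 + 9.90) = 2.407 kΩ.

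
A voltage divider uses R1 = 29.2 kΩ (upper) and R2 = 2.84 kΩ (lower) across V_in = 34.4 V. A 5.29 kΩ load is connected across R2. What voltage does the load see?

V_out ≈ 2.05 V

The load sits in parallel with R2, giving an effective lower resistance R2' = R2·R_L/(R2+R_L) = 1.848 kΩ.
Voltage divider with the loaded lower leg: V_out = 34.4 × 1.848/(29.2 + 1.848) = 34.4 × 0.05952 = 2.047 V.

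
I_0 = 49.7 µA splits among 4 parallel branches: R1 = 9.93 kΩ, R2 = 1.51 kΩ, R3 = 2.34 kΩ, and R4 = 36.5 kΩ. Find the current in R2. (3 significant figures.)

I ≈ 27.0 µA

Conductances: ΣG = 1/9.93 + 1/1.51 + 1/2.34 + 1/36.5 = 1.218 (1/kΩ).
R2 takes the fraction G_k/ΣG = 0.6623/1.218 = 0.5439, so I = 49.7 × 0.5439 = 27.03 µA.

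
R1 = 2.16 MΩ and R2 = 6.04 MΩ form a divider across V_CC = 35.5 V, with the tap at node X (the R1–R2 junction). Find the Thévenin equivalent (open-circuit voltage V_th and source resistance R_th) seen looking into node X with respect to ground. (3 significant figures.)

V_th ≈ 26.1 V, R_th ≈ 1.59 MΩ

V_th is the unloaded tap voltage: V_CC · R2/(R1+R2) = 35.5 × 0.7366 = 26.15 V.
Zeroing V_CC shorts the top of R1 to ground, so R_th = R1 ‖ R2 = 1.591 MΩ.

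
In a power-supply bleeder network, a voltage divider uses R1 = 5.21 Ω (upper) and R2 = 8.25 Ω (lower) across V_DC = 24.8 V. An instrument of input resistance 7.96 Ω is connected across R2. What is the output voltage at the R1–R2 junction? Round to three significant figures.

R2 ‖ R_L = (8.25 × 7.96)/(8.25 + 7.96) = 4.051 Ω.
Voltage divider with the loaded lower leg: V_out = 24.8 × 4.051/(5.21 + 4.051) = 24.8 × 0.4374 = 10.85 V.

V_out ≈ 10.8 V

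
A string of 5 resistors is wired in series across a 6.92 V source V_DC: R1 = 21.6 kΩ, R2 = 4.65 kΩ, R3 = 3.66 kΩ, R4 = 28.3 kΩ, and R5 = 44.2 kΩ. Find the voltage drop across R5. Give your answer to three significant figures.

V ≈ 2.99 V

Total series resistance ΣR = 21.6 + 4.65 + 3.66 + 28.3 + 44.2 = 102.4 kΩ.
V = V_DC · R/ΣR = 6.92 × 0.4316 = 2.987 V.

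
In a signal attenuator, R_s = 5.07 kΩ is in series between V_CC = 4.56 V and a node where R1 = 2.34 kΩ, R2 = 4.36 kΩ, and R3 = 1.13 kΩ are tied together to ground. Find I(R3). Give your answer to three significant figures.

Combine the parallel branches: R_p = (1/2.34 + 1/4.36 + 1/1.13)⁻¹ = 0.6486 kΩ.
Node voltage V_A = V_CC · R_p/(R_s + R_p) = 4.56 × 0.1134 = 0.5172 V.
I(R3) = V_A / R3 = 0.5172/1.13 = 0.4577 mA.

I ≈ 0.458 mA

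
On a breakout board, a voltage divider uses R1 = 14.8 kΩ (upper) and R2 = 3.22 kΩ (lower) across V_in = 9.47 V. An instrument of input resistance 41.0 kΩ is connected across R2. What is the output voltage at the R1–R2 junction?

First combine the lower leg with the load: R2 ‖ R_L = 2.986 kΩ.
Then V_out = V_in · R2'/(R1 + R2') = 9.47 × 2.986/17.79 = 1.590 V.

V_out ≈ 1.59 V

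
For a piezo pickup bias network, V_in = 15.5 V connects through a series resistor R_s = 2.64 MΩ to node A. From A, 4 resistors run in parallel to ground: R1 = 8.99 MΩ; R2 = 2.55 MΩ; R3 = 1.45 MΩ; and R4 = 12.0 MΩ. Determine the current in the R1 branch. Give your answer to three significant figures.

Combine the parallel branches: R_p = (1/8.99 + 1/2.55 + 1/1.45 + 1/12.0)⁻¹ = 0.7835 MΩ.
V_A = 15.5 × 0.7835/3.423 = 3.547 V.
I(R1) = V_A / R1 = 3.547/8.99 = 0.3946 µA.

I ≈ 0.395 µA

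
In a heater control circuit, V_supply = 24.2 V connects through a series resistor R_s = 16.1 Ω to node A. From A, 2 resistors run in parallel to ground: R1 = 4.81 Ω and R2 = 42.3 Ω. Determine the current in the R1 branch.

Equivalent of the parallel group: R_p = 4.319 Ω.
V_A by voltage divider: V_A = 24.2 × 4.319/(16.1 + 4.319) = 5.119 V.
Branch current I = V_A/R1 = 5.119/4.81 = 1.064 A.
(Equivalently: I_total = 1.185 A, then current-divider fraction G_k/ΣG = 0.8979.)

I ≈ 1.06 A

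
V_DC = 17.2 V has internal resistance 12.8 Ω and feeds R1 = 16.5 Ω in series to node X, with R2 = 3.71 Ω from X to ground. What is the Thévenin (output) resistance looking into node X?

R_th ≈ 3.29 Ω

R1' = 12.8 + 16.5 = 29.30 Ω (source resistance + R1).
Looking into X with the source shorted: R_th = R1'·R2/(R1'+R2) = 29.30 × 3.71/33.01 = 3.293 Ω.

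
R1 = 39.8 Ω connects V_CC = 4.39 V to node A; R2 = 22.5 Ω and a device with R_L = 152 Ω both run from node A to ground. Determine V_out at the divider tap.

V_out ≈ 1.45 V

R2 ‖ R_L = (22.5 × 152)/(22.5 + 152) = 19.60 Ω.
Voltage divider with the loaded lower leg: V_out = 4.39 × 19.60/(39.8 + 19.60) = 4.39 × 0.3300 = 1.448 V.
(Unloaded it would be 1.59 V; the load pulls it down.)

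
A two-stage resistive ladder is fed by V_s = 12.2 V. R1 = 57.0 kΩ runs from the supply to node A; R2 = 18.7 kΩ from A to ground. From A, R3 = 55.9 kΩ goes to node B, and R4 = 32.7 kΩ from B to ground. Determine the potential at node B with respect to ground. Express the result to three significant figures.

V_B ≈ 0.960 V

Looking into the second stage from A: R3 + R4 = 88.60 kΩ appears in parallel with R2.
R2 ‖ (R3+R4) = 15.44 kΩ.
So V_A = 12.2 × 0.2132 = 2.600 V.
Stage 2 is unloaded, so V_B = V_A · R4/(R3+R4) = 2.600 × 32.7/88.60 = 0.9598 V.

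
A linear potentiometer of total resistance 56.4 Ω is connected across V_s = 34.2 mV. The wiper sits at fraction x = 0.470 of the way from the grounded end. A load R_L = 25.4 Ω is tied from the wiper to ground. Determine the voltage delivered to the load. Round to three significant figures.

V_out ≈ 10.3 mV

Lower segment x·R_p = 26.51 Ω; upper segment (1−x)·R_p = 29.89 Ω.
Lower segment in parallel with the load: 26.51 ‖ 25.4 = 12.97 Ω.
Loaded-divider output: V_out = 34.2 × 0.3026 = 10.35 mV.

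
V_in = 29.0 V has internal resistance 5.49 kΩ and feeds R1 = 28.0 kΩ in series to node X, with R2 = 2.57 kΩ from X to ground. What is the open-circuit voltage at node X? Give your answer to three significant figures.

R1' = 5.49 + 28.0 = 33.49 kΩ (source resistance + R1).
With X open, the divider is unloaded: V_th = 29.0 × 2.57/36.06 = 2.067 V.

V_th ≈ 2.07 V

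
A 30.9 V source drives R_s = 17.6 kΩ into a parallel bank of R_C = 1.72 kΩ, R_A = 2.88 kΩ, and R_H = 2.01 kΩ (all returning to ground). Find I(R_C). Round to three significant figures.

I ≈ 0.688 mA

Parallel bank: R_p = 1/(1/1.72 + 1/2.88 + 1/2.01) = 0.7012 kΩ.
V_A = 30.9 × 0.7012/18.30 = 1.184 V.
Branch current I = V_A/R_C = 1.184/1.72 = 0.6883 mA.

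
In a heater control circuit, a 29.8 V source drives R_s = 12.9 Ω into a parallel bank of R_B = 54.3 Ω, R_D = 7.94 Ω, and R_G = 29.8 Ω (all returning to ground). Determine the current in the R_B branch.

Combine the parallel branches: R_p = (1/54.3 + 1/7.94 + 1/29.8)⁻¹ = 5.621 Ω.
V_A by voltage divider: V_A = 29.8 × 5.621/(12.9 + 5.621) = 9.044 V.
I(R_B) = V_A / R_B = 9.044/54.3 = 0.1665 A.

I ≈ 0.167 A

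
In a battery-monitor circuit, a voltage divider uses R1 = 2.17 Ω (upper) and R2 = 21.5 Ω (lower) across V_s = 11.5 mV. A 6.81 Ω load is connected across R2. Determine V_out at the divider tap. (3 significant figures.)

The load sits in parallel with R2, giving an effective lower resistance R2' = R2·R_L/(R2+R_L) = 5.172 Ω.
Then V_out = V_s · R2'/(R1 + R2') = 11.5 × 5.172/7.342 = 8.101 mV.
(Unloaded it would be 10.4 mV; the load pulls it down.)

V_out ≈ 8.10 mV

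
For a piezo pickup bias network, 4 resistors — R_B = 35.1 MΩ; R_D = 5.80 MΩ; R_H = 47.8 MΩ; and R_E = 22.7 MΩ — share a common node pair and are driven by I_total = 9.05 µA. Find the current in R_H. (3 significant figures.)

I ≈ 0.712 µA

Total conductance ΣG = 1/35.1 + 1/5.80 + 1/47.8 + 1/22.7 = 0.2659 (units of 1/MΩ).
R_H takes the fraction G_k/ΣG = 0.02092/0.2659 = 0.07868, so I = 9.05 × 0.07868 = 0.7121 µA.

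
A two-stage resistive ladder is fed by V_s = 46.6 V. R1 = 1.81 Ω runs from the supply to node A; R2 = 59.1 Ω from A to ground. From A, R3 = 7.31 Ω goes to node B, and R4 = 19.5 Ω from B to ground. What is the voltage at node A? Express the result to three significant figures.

V_A ≈ 42.4 V

The second stage (R3 + R4 = 26.81 Ω) loads node A in parallel with R2.
Effective lower resistance at A: R2 ‖ 26.81 = 18.44 Ω.
First divider: V_A = V_s · 18.44/(1.81 + 18.44) = 42.44 V.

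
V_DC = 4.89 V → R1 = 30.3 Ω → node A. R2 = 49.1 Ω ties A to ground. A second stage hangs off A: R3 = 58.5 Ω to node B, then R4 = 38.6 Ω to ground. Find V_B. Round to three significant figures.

V_B ≈ 1.01 V

Node A sees R2 in parallel with the series input of stage 2, R3 + R4 = 97.10 Ω.
Effective lower resistance at A: R2 ‖ 97.10 = 32.61 Ω.
V_A = 4.89 × 32.61/(30.3 + 32.61) = 2.535 V.
Stage 2 is unloaded, so V_B = V_A · R4/(R3+R4) = 2.535 × 38.6/97.10 = 1.008 V.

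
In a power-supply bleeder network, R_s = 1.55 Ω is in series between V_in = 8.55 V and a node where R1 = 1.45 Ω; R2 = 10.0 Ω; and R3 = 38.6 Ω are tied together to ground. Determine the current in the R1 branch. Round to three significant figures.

Combine the parallel branches: R_p = (1/1.45 + 1/10.0 + 1/38.6)⁻¹ = 1.226 Ω.
V_A = 8.55 × 1.226/2.776 = 3.776 V.
Branch current I = V_A/R1 = 3.776/1.45 = 2.604 A.

I ≈ 2.60 A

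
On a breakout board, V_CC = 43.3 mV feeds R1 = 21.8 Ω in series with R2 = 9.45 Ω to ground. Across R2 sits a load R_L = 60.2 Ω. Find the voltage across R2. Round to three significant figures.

V_out ≈ 11.8 mV

First combine the lower leg with the load: R2 ‖ R_L = 8.168 Ω.
Then V_out = V_CC · R2'/(R1 + R2') = 43.3 × 8.168/29.97 = 11.80 mV.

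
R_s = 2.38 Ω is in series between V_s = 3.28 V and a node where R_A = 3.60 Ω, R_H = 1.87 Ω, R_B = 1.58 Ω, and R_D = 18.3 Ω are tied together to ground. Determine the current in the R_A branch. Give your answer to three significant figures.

Combine the parallel branches: R_p = (1/3.60 + 1/1.87 + 1/1.58 + 1/18.3)⁻¹ = 0.6666 Ω.
V_A by voltage divider: V_A = 3.28 × 0.6666/(2.38 + 0.6666) = 0.7177 V.
I(R_A) = V_A / R_A = 0.7177/3.60 = 0.1994 A.

I ≈ 0.199 A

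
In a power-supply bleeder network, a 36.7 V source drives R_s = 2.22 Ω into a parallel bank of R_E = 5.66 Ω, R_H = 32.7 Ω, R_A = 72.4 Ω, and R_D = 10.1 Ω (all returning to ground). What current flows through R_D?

I ≈ 2.12 A

Equivalent of the parallel group: R_p = 3.124 Ω.
V_A = 36.7 × 3.124/5.344 = 21.45 V.
I(R_D) = V_A / R_D = 21.45/10.1 = 2.124 A.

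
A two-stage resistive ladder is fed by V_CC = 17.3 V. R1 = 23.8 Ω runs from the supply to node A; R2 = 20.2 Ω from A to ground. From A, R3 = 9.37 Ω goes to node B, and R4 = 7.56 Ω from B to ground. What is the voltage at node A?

V_A ≈ 4.83 V

The second stage (R3 + R4 = 16.93 Ω) loads node A in parallel with R2.
R2 ‖ (R3+R4) = 9.211 Ω.
So V_A = 17.3 × 0.2790 = 4.827 V.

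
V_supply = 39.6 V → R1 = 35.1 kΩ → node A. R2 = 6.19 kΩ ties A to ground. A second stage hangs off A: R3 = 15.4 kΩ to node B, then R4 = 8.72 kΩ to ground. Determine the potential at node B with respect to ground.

Looking into the second stage from A: R3 + R4 = 24.12 kΩ appears in parallel with R2.
R2 ‖ (R3+R4) = 4.926 kΩ.
So V_A = 39.6 × 0.1231 = 4.873 V.
Then the unloaded second divider: V_B = V_A × R4/(R3+R4) = 4.873 × 0.3615 = 1.762 V.

V_B ≈ 1.76 V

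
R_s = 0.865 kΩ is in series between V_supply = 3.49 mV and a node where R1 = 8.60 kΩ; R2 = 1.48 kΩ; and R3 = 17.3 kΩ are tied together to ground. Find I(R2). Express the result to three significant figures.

I ≈ 1.36 µA

Combine the parallel branches: R_p = (1/8.60 + 1/1.48 + 1/17.3)⁻¹ = 1.177 kΩ.
V_A by voltage divider: V_A = 3.49 × 1.177/(0.865 + 1.177) = 2.011 mV.
Branch current I = V_A/R2 = 2.011/1.48 = 1.359 µA.
(Equivalently: I_total = 1.709 µA, then current-divider fraction G_k/ΣG = 0.7951.)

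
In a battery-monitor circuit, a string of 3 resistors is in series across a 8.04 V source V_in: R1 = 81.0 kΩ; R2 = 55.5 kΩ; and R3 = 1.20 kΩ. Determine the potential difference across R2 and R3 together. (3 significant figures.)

Total series resistance ΣR = 81.0 + 55.5 + 1.20 = 137.7 kΩ.
R_{R2..R3} = 55.5 + 1.20 = 56.70 kΩ.
V = V_in · R/ΣR = 8.04 × 0.4118 = 3.311 V.

V ≈ 3.31 V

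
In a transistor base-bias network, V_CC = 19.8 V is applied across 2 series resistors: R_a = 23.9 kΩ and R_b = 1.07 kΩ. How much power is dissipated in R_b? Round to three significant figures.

Series current I = V_CC/ΣR = 19.8/24.97 = 0.7930 mA.
V(R_b) = I·R = 0.8485 V; P = V·I = 0.8485 × 0.7930 = 0.6728 mW.

P ≈ 0.673 mW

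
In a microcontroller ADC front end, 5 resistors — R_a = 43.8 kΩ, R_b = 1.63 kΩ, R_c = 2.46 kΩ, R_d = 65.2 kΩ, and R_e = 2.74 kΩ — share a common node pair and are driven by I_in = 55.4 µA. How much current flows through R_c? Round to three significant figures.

Total conductance ΣG = 1/43.8 + 1/1.63 + 1/2.46 + 1/65.2 + 1/2.74 = 1.423 (units of 1/kΩ).
Current divider: I(R_c) = I_in · G_k/ΣG = 55.4 × (0.4065/1.423) = 55.4 × 0.2856 = 15.82 µA.

I ≈ 15.8 µA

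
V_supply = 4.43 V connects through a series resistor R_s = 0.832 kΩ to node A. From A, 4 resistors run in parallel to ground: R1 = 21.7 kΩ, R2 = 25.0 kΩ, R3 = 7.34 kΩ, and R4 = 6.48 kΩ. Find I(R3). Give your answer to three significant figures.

I ≈ 0.460 mA

Parallel bank: R_p = 1/(1/21.7 + 1/25.0 + 1/7.34 + 1/6.48) = 2.655 kΩ.
V_A = 4.43 × 2.655/3.487 = 3.373 V.
Branch current I = V_A/R3 = 3.373/7.34 = 0.4595 mA.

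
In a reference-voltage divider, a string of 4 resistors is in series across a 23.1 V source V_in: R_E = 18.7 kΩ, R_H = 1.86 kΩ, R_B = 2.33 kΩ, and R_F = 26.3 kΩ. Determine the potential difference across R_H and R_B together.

V ≈ 1.97 V

Total series resistance ΣR = 18.7 + 1.86 + 2.33 + 26.3 = 49.19 kΩ.
R_{R_H..R_B} = 1.86 + 2.33 = 4.190 kΩ.
By the voltage-divider rule, V = 23.1 × 4.190/49.19 = 1.968 V.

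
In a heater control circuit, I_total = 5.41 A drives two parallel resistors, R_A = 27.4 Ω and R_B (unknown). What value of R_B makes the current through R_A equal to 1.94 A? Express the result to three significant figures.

R_B ≈ 15.3 Ω

In a two-way split, I_A/I_total = R_B/(R_A + R_B).
With f = 0.3586, R_B = R_A · f/(1−f) = 27.4 × 0.5591 = 15.32 Ω.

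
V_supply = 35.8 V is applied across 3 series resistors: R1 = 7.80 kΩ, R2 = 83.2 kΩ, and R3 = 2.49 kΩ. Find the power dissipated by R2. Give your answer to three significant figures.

The common current is I = 35.8/93.49 = 0.3829 mA.
P = I²R = 0.1466 × 83.2 = 12.20 mW.

P ≈ 12.2 mW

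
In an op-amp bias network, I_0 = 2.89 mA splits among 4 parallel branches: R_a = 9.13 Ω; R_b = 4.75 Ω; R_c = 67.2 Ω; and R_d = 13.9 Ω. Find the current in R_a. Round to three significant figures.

I ≈ 0.778 mA

ΣG = 1/9.13 + 1/4.75 + 1/67.2 + 1/13.9 = 0.4069.
By the current-divider rule, I = I_0 · G_k/ΣG = 2.89 × 0.2692 = 0.7780 mA.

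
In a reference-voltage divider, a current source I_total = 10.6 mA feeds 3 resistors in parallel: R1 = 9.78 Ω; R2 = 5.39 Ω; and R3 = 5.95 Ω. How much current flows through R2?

Conductances: ΣG = 1/9.78 + 1/5.39 + 1/5.95 = 0.4558 (1/Ω).
R2 takes the fraction G_k/ΣG = 0.1855/0.4558 = 0.4070, so I = 10.6 × 0.4070 = 4.314 mA.

I ≈ 4.31 mA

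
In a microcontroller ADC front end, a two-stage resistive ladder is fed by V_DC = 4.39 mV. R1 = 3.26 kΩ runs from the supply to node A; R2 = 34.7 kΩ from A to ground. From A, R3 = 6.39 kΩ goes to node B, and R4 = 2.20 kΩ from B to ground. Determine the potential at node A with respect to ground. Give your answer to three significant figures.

The second stage (R3 + R4 = 8.590 kΩ) loads node A in parallel with R2.
Effective lower resistance at A: R2 ‖ 8.590 = 6.885 kΩ.
V_A = 4.39 × 6.885/(3.26 + 6.885) = 2.979 mV.

V_A ≈ 2.98 mV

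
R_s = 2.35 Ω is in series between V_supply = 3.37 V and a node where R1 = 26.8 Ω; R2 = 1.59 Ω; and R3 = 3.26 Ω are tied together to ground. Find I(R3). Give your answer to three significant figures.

I ≈ 0.315 A

Parallel bank: R_p = 1/(1/26.8 + 1/1.59 + 1/3.26) = 1.028 Ω.
V_A by voltage divider: V_A = 3.37 × 1.028/(2.35 + 1.028) = 1.025 V.
Branch current I = V_A/R3 = 1.025/3.26 = 0.3145 A.
(Equivalently: I_total = 0.9977 A, then current-divider fraction G_k/ΣG = 0.3153.)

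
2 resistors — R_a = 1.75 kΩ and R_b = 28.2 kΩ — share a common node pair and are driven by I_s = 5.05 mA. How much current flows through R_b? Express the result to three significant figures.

For two parallel branches, I_k = I_s · (other R)/(sum of R).
I(R_b) = 5.05 × 1.75/(1.75 + 28.2) = 5.05 × 0.05843 = 0.2951 mA.

I ≈ 0.295 mA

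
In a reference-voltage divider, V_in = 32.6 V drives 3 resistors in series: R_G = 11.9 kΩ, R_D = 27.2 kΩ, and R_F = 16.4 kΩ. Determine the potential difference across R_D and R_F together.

Total series resistance ΣR = 11.9 + 27.2 + 16.4 = 55.50 kΩ.
R_{R_D..R_F} = 27.2 + 16.4 = 43.60 kΩ.
V = V_in · R/ΣR = 32.6 × 0.7856 = 25.61 V.

V ≈ 25.6 V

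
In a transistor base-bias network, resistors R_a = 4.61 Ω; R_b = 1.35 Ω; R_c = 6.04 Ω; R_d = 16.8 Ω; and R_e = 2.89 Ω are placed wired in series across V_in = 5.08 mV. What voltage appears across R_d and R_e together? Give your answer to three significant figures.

V ≈ 3.16 mV

Total series resistance ΣR = 4.61 + 1.35 + 6.04 + 16.8 + 2.89 = 31.69 Ω.
R_{R_d..R_e} = 16.8 + 2.89 = 19.69 Ω.
Voltage divider: V = V_in · (19.69 / 31.69) = 5.08 × 0.6213 = 3.156 mV.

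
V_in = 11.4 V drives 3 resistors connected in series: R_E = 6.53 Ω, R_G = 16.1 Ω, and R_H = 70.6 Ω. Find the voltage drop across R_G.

V ≈ 1.97 V

ΣR = 6.53 + 16.1 + 70.6 = 93.23 Ω.
By the voltage-divider rule, V = 11.4 × 16.10/93.23 = 1.969 V.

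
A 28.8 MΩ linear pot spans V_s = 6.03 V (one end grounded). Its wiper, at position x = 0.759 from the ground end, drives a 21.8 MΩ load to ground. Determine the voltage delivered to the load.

Lower segment x·R_p = 21.86 MΩ; upper segment (1−x)·R_p = 6.941 MΩ.
Lower segment in parallel with the load: 21.86 ‖ 21.8 = 10.91 MΩ.
Then V_out = V_s · 10.91/(6.941 + 10.91) = 3.686 V.
(Unloaded: V_out = x·V_s = 4.58 V.)

V_out ≈ 3.69 V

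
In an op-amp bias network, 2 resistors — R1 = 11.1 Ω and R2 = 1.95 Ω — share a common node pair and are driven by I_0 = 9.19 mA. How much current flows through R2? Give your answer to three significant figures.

For two parallel branches, I_k = I_0 · (other R)/(sum of R).
So I = 9.19 × 11.1/13.05 = 7.817 mA.

I ≈ 7.82 mA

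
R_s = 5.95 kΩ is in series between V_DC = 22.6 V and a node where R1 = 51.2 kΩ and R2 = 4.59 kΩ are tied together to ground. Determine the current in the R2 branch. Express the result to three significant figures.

Parallel bank: R_p = 1/(1/51.2 + 1/4.59) = 4.212 kΩ.
V_A = 22.6 × 4.212/10.16 = 9.368 V.
Branch current I = V_A/R2 = 9.368/4.59 = 2.041 mA.

I ≈ 2.04 mA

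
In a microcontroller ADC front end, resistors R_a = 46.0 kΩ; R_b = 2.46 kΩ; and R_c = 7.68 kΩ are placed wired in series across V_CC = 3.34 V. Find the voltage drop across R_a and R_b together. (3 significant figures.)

Total series resistance ΣR = 46.0 + 2.46 + 7.68 = 56.14 kΩ.
R_{R_a..R_b} = 46.0 + 2.46 = 48.46 kΩ.
Voltage divider: V = V_CC · (48.46 / 56.14) = 3.34 × 0.8632 = 2.883 V.

V ≈ 2.88 V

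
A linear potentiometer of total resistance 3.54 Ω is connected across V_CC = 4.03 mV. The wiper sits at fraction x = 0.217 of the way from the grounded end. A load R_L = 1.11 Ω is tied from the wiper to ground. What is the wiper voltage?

V_out ≈ 0.567 mV

The pot divides into 2.772 Ω above the wiper and 0.7682 Ω below.
Lower segment in parallel with the load: 0.7682 ‖ 1.11 = 0.4540 Ω.
Loaded-divider output: V_out = 4.03 × 0.1407 = 0.5672 mV.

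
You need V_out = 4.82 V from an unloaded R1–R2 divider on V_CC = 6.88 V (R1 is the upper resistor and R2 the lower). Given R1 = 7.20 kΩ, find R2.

R2 ≈ 16.8 kΩ

V_out/V_CC = R2/(R1+R2) = 0.7006.
R2 = R1 · 0.7006/(1 − 0.7006) = 16.85 kΩ.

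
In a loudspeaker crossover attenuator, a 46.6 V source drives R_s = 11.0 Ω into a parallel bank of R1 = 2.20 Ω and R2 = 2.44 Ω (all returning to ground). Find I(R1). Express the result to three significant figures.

I ≈ 2.02 A

Parallel bank: R_p = 1/(1/2.20 + 1/2.44) = 1.157 Ω.
Node voltage V_A = V_s · R_p/(R_s + R_p) = 46.6 × 0.09516 = 4.435 V.
I(R1) = V_A / R1 = 4.435/2.20 = 2.016 A.
(Equivalently: I_total = 3.833 A, then current-divider fraction G_k/ΣG = 0.5259.)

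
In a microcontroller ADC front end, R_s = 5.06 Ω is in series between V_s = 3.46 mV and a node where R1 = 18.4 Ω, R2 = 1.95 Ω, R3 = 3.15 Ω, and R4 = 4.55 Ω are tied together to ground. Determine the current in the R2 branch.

I ≈ 0.269 mA

Combine the parallel branches: R_p = (1/18.4 + 1/1.95 + 1/3.15 + 1/4.55)⁻¹ = 0.9055 Ω.
V_A = 3.46 × 0.9055/5.965 = 0.5252 mV.
I(R2) = V_A / R2 = 0.5252/1.95 = 0.2693 mA.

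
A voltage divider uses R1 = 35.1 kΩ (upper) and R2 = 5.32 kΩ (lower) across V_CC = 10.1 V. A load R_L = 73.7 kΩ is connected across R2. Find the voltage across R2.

V_out ≈ 1.25 V

R2 ‖ R_L = (5.32 × 73.7)/(5.32 + 73.7) = 4.962 kΩ.
Now apply the divider: V_out = 10.1 × 0.1239 = 1.251 V.
(Unloaded it would be 1.33 V; the load pulls it down.)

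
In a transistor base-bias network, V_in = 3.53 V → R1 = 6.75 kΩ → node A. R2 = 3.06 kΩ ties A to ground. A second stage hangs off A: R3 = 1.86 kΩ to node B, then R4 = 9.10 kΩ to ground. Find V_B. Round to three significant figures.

V_B ≈ 0.767 V

Looking into the second stage from A: R3 + R4 = 10.96 kΩ appears in parallel with R2.
Effective lower resistance at A: R2 ‖ 10.96 = 2.392 kΩ.
So V_A = 3.53 × 0.2617 = 0.9237 V.
Stage 2 is unloaded, so V_B = V_A · R4/(R3+R4) = 0.9237 × 9.10/10.96 = 0.7669 V.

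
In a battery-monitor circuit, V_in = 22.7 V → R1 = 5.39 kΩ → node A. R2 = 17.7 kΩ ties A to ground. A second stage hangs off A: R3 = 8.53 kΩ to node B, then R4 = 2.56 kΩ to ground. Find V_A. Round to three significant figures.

The second stage (R3 + R4 = 11.09 kΩ) loads node A in parallel with R2.
Effective lower resistance at A: R2 ‖ 11.09 = 6.818 kΩ.
So V_A = 22.7 × 0.5585 = 12.68 V.

V_A ≈ 12.7 V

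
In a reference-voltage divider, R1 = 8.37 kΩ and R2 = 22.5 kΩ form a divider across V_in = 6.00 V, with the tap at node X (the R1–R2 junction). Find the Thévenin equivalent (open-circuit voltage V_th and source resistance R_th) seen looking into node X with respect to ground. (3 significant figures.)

V_th ≈ 4.37 V, R_th ≈ 6.10 kΩ

V_th is the unloaded tap voltage: V_in · R2/(R1+R2) = 6.00 × 0.7289 = 4.373 V.
With V_in suppressed (replaced by a short), R_th = R1 ‖ R2 = (8.370 × 22.5)/(8.370 + 22.5) = 6.101 kΩ.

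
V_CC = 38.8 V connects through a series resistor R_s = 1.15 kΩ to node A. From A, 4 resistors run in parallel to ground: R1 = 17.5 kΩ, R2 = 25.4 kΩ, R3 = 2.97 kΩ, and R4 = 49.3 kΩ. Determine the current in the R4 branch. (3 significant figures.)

Combine the parallel branches: R_p = (1/17.5 + 1/25.4 + 1/2.97 + 1/49.3)⁻¹ = 2.205 kΩ.
Node voltage V_A = V_CC · R_p/(R_s + R_p) = 38.8 × 0.6572 = 25.50 V.
I(R4) = V_A / R4 = 25.50/49.3 = 0.5173 mA.

I ≈ 0.517 mA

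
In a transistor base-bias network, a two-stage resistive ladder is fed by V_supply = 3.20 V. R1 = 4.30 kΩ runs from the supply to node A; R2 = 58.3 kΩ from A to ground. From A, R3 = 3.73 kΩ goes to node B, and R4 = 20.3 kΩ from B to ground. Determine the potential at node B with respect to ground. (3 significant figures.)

V_B ≈ 2.16 V

Node A sees R2 in parallel with the series input of stage 2, R3 + R4 = 24.03 kΩ.
Effective lower resistance at A: R2 ‖ 24.03 = 17.02 kΩ.
First divider: V_A = V_supply · 17.02/(4.30 + 17.02) = 2.554 V.
Stage 2 is unloaded, so V_B = V_A · R4/(R3+R4) = 2.554 × 20.3/24.03 = 2.158 V.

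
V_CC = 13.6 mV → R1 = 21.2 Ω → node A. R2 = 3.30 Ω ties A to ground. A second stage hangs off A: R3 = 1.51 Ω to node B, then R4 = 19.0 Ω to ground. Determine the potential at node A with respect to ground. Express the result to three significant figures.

V_A ≈ 1.61 mV

Node A sees R2 in parallel with the series input of stage 2, R3 + R4 = 20.51 Ω.
R2 ‖ (R3+R4) = 2.843 Ω.
First divider: V_A = V_CC · 2.843/(21.2 + 2.843) = 1.608 mV.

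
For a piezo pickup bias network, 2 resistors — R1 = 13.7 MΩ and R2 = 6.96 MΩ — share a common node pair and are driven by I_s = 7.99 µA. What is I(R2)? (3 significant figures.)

I ≈ 5.30 µA

With just two branches, the current splits inversely with resistance.
I(R2) = 7.99 × 13.7/(13.7 + 6.96) = 7.99 × 0.6631 = 5.298 µA.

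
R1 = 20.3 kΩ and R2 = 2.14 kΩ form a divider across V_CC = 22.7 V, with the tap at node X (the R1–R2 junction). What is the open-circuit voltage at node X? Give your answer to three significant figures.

With X open, the divider is unloaded: V_th = 22.7 × 2.14/22.44 = 2.165 V.

V_th ≈ 2.16 V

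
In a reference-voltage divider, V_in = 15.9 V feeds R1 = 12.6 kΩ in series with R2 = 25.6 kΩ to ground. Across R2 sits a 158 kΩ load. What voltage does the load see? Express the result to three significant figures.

The load sits in parallel with R2, giving an effective lower resistance R2' = R2·R_L/(R2+R_L) = 22.03 kΩ.
Voltage divider with the loaded lower leg: V_out = 15.9 × 22.03/(12.6 + 22.03) = 15.9 × 0.6362 = 10.11 V.
(Unloaded it would be 10.7 V; the load pulls it down.)

V_out ≈ 10.1 V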